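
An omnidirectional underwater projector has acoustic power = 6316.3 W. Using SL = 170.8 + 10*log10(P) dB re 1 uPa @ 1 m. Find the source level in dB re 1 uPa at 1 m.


SL = 170.8 + 10*log10(6316.3) = 170.8 + 38.0 = 208.8

208.8 dB


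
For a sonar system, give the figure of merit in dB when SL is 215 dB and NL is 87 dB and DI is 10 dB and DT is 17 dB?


FOM = SL - NL + DI - DT = 215 - 87 + 10 - 17 = 121

121 dB


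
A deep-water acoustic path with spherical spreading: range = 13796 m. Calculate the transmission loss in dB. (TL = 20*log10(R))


TL = 20*log10(13796) = 82.8

82.8 dB


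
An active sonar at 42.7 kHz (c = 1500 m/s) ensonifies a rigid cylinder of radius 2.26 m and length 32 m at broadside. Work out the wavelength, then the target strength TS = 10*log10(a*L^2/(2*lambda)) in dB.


Step 1: lambda = c/f = 1500/42700 = 0.03513 m
Step 2: TS = 10*log10(a*L^2/(2*lambda)) = 10*log10(2.26*32^2/(2*0.03513)) = 45.18

45.18 dB


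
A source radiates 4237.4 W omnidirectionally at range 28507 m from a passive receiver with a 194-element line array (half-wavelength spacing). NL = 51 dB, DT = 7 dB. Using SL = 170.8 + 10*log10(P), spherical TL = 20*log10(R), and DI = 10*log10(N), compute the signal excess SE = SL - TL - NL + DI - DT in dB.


Step 1: SL = 170.8 + 10*log10(4237.4) = 207.07 dB
Step 2: TL = 20*log10(28507) = 89.1 dB
Step 3: DI = 10*log10(194) = 22.88 dB
Step 4: SE = SL - TL - NL + DI - DT = 207.07 - 89.1 - 51 + 22.88 - 7 = 82.85

82.85 dB


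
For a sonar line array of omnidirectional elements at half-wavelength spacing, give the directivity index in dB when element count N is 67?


18.26 dB


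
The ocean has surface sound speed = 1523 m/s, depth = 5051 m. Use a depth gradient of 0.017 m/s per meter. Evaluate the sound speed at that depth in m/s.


c = 1523 + 0.017 * 5051 = 1608.867

1608.867 m/s


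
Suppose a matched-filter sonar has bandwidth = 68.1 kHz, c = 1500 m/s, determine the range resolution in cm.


dR = c/(2*BW) = 1500 / (2 * 68.1e3) = 0.011 m = 1.1 cm

1.1 cm


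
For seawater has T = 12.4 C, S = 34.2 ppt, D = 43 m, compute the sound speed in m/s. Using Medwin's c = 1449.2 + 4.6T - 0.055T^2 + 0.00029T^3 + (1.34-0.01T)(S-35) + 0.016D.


c = 1449.2 + 4.6*12.4 - 0.055*12.4^2 + 0.00029*12.4^3 + (1.34 - 0.01*12.4)*(34.2 - 35) + 0.016*43 = 1498.05

1498.05 m/s


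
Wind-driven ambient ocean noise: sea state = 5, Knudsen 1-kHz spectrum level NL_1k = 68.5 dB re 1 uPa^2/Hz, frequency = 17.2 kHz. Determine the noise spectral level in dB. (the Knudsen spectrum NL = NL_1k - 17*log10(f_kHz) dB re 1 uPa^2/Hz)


47.5 dB


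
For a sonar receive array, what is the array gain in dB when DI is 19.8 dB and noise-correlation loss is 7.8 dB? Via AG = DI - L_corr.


12.0 dB


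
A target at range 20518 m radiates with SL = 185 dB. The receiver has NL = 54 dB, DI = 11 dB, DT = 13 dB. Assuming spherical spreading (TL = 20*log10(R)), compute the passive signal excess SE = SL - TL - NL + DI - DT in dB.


Step 1: TL = 20*log10(20518) = 86.24 dB
Step 2: SE = 185 - 86.24 - 54 + 11 - 13 = 42.76

42.76 dB


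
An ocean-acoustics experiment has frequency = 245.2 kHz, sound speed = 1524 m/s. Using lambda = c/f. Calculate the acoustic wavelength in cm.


lambda = c/f = 1524 / 245200 = 0.0062 m = 0.62 cm

0.62 cm


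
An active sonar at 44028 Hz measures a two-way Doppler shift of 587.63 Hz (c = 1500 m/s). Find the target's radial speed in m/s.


From fd = 2*f*v/c, v = c*fd/(2*f) = 1500 * 587.63 / (2*44028) = 10.01

10.01 m/s


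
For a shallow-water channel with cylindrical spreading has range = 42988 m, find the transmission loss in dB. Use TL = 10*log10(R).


TL = 10*log10(42988) = 46.33

46.33 dB


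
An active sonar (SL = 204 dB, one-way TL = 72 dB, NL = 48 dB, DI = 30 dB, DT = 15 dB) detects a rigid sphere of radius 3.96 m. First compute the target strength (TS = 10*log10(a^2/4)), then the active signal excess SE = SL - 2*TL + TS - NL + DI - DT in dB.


Step 1: TS = 10*log10(3.96^2/4) = 5.93 dB
Step 2: SE = SL - 2*TL + TS - NL + DI - DT = 204 - 2*72 + (5.93) - 48 + 30 - 15 = 32.93

32.93 dB


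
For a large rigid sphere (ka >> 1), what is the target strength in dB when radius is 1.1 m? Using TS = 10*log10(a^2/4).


TS = 10*log10(1.1^2 / 4) = 10*log10(0.3025) = -5.19

-5.19 dB


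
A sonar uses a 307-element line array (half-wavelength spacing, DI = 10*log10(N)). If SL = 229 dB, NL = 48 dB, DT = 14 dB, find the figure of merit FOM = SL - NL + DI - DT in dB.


Step 1: DI = 10*log10(307) = 24.87 dB
Step 2: FOM = SL - NL + DI - DT = 229 - 48 + 24.87 - 14 = 191.87

191.87 dB


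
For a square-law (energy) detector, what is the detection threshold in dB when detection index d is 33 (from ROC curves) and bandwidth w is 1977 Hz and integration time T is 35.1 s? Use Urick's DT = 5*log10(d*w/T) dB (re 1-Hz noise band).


DT = 5*log10(d*w/T) = 5*log10(33 * 1977 / 35.1) = 5*log10(1858.72) = 16.35

16.35 dB


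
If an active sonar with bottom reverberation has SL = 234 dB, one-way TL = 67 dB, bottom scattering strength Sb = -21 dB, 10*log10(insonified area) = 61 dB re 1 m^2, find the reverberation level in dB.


RL = SL - 2*TL + Sb + 10*log10(A) = 234 - 2*67 + (-21) + 61 = 140

140 dB


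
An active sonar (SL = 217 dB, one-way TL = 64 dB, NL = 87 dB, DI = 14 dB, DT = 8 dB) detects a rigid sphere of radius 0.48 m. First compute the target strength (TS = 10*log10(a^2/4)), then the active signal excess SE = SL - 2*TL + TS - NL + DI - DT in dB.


Step 1: TS = 10*log10(0.48^2/4) = -12.4 dB
Step 2: SE = SL - 2*TL + TS - NL + DI - DT = 217 - 2*64 + (-12.4) - 87 + 14 - 8 = -4.4

-4.4 dB


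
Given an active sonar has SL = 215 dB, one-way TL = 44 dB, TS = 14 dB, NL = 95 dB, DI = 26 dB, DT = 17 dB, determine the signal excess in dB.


SE = SL - 2*TL + TS - NL + DI - DT = 215 - 2*44 + (14) - 95 + 26 - 17 = 55

55 dB


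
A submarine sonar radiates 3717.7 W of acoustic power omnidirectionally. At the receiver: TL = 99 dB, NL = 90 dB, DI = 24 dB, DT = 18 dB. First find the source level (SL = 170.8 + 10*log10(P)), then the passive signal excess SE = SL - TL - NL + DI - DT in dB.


Step 1: SL = 170.8 + 10*log10(3717.7) = 206.5 dB
Step 2: SE = SL - TL - NL + DI - DT = 206.5 - 99 - 90 + 24 - 18 = 23.5

23.5 dB


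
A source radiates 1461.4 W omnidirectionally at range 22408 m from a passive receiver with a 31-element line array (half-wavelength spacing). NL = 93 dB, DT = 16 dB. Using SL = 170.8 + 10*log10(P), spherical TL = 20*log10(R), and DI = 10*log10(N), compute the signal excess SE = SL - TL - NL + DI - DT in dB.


Step 1: SL = 170.8 + 10*log10(1461.4) = 202.45 dB
Step 2: TL = 20*log10(22408) = 87.01 dB
Step 3: DI = 10*log10(31) = 14.91 dB
Step 4: SE = SL - TL - NL + DI - DT = 202.45 - 87.01 - 93 + 14.91 - 16 = 21.35

21.35 dB


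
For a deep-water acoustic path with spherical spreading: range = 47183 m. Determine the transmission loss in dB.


TL = 20*log10(47183) = 93.48

93.48 dB


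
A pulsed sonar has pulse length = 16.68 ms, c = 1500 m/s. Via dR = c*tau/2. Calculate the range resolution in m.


dR = c*tau/2 = 1500 * 16.68e-3 / 2 = 12.51

12.51 m


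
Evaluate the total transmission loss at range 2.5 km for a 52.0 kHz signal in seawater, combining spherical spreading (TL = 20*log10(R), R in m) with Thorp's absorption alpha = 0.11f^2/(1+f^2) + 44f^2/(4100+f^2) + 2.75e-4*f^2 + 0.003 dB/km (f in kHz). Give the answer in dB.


113.82 dB


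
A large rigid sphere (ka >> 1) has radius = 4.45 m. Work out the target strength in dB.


6.95 dB


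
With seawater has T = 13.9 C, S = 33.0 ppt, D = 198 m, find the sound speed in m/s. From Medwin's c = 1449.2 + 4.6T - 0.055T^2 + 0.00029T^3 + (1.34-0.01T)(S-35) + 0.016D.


c = 1449.2 + 4.6*13.9 - 0.055*13.9^2 + 0.00029*13.9^3 + (1.34 - 0.01*13.9)*(33.0 - 35) + 0.016*198 = 1504.06

1504.06 m/s


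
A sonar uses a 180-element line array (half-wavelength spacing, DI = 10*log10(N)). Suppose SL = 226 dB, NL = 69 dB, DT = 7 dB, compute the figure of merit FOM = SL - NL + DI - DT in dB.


172.55 dB


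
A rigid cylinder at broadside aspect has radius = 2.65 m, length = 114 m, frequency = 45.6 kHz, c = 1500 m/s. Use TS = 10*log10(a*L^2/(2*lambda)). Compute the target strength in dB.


57.19 dB


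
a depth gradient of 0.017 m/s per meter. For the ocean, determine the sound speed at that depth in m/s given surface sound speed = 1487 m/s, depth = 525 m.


c = 1487 + 0.017 * 525 = 1495.925

1495.925 m/s


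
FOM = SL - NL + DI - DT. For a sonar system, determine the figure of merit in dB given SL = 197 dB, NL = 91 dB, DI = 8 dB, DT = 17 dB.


FOM = SL - NL + DI - DT = 197 - 91 + 8 - 17 = 97

97 dB


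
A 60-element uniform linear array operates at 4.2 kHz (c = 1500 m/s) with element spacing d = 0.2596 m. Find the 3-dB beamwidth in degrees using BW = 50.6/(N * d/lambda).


Step 1: lambda = 1500/4200 = 0.35714 m
Step 2: d/lambda = 0.2596/0.35714 = 0.7269
Step 3: BW = 50.6/(N * d/lambda) = 50.6/(60 * 0.7269) = 1.16

1.16 deg


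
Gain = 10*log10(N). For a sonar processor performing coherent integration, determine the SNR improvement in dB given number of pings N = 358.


25.54 dB


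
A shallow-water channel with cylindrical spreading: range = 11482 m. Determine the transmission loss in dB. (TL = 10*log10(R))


TL = 10*log10(11482) = 40.6

40.6 dB


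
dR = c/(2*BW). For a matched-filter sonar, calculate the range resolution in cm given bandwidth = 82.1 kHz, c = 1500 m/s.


dR = c/(2*BW) = 1500 / (2 * 82.1e3) = 0.0091 m = 0.91 cm

0.91 cm


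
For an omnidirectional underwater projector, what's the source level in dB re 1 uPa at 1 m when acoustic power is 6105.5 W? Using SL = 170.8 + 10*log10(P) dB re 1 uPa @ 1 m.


SL = 170.8 + 10*log10(6105.5) = 170.8 + 37.86 = 208.66

208.66 dB


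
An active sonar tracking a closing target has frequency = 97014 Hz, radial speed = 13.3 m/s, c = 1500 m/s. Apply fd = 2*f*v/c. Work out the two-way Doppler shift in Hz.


1720.38 Hz


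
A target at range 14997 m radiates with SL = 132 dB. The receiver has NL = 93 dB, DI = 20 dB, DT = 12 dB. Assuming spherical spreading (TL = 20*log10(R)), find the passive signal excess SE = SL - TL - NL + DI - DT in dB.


-36.52 dB


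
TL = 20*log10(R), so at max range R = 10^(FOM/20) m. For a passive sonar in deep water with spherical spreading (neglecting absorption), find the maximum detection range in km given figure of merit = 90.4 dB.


At max range FOM = TL, so 20*log10(R) = 90.4
R = 10^(90.4/20) = 33113.11 m = 33.11 km

33.11 km


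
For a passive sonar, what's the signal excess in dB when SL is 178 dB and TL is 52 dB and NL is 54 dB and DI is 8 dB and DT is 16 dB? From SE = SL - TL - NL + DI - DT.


64 dB


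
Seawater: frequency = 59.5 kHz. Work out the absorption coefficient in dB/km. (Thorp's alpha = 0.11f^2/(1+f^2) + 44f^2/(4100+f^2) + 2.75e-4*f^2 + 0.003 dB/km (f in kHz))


f^2 = 3540.25
alpha = 0.11*3540.25/(1+3540.25) + 44*3540.25/(4100+3540.25) + 2.75e-4*3540.25 + 0.003 = 21.475

21.475 dB/km


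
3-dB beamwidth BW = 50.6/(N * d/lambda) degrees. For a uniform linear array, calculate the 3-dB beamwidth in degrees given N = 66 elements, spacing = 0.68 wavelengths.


BW = 50.6 / (66 * 0.68) = 50.6 / 44.88 = 1.13

1.13 deg


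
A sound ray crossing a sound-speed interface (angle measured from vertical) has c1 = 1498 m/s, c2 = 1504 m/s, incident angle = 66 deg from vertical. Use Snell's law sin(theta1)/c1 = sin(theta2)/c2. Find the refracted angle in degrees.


sin(theta2) = (c2/c1)*sin(theta1) = (1504/1498)*sin(66 deg) = 0.9172
theta2 = arcsin(0.9172) = 66.52

66.52 deg


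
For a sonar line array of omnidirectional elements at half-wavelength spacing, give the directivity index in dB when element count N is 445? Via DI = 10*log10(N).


DI = 10*log10(445) = 26.48

26.48 dB


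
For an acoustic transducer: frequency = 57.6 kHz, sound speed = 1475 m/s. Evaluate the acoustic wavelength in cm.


lambda = c/f = 1475 / 57600 = 0.0256 m = 2.56 cm

2.56 cm


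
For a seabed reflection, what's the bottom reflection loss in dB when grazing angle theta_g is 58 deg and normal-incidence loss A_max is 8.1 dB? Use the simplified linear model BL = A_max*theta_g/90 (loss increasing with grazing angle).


5.22 dB


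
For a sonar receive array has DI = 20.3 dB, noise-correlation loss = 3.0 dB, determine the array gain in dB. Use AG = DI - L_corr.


AG = DI - L_corr = 20.3 - 3.0 = 17.3

17.3 dB


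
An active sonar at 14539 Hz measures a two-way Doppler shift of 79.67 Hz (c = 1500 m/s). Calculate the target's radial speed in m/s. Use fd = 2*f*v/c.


4.11 m/s


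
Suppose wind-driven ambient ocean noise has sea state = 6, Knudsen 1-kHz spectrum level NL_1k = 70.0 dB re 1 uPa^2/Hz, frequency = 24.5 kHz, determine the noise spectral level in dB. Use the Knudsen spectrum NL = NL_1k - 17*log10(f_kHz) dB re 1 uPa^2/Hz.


NL = NL_1k - 17*log10(f_kHz) = 70.0 - 17*log10(24.5) = 70.0 - (23.62) = 46.38

46.38 dB


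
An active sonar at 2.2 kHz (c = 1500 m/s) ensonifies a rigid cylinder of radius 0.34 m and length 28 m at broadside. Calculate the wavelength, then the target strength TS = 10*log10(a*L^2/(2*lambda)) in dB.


Step 1: lambda = c/f = 1500/2200 = 0.68182 m
Step 2: TS = 10*log10(a*L^2/(2*lambda)) = 10*log10(0.34*28^2/(2*0.68182)) = 22.91

22.91 dB


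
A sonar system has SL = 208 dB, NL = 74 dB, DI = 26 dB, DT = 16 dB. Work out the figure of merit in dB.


FOM = SL - NL + DI - DT = 208 - 74 + 26 - 16 = 144

144 dB


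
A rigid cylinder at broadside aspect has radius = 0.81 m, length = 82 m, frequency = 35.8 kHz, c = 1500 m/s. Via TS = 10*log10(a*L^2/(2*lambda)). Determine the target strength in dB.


lambda = 1500/35800 = 0.0419 m
TS = 10*log10(0.81*82^2/(2*0.0419)) = 48.13

48.13 dB


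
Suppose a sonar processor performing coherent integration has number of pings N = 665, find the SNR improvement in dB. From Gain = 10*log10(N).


Gain = 10*log10(665) = 28.23

28.23 dB


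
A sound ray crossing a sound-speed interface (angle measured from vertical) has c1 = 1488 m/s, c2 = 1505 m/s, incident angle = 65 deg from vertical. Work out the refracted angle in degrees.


sin(theta2) = (c2/c1)*sin(theta1) = (1505/1488)*sin(65 deg) = 0.91666
theta2 = arcsin(0.91666) = 66.44

66.44 deg


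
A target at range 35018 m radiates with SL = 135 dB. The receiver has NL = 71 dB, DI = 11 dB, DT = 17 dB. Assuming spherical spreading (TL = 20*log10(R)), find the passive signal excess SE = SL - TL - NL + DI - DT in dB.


-32.89 dB


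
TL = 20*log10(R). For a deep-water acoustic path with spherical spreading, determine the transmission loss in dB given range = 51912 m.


TL = 20*log10(51912) = 94.31

94.31 dB


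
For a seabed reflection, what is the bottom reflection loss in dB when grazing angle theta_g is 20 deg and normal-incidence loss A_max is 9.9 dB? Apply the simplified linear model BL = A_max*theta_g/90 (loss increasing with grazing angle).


2.2 dB


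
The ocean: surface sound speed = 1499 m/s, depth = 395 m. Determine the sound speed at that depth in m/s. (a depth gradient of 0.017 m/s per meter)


c = 1499 + 0.017 * 395 = 1505.715

1505.715 m/s


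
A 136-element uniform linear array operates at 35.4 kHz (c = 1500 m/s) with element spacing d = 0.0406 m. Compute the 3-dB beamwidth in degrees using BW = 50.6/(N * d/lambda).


0.39 deg


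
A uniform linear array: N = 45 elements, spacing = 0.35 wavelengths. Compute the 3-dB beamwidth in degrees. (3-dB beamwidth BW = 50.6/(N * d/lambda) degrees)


BW = 50.6 / (45 * 0.35) = 50.6 / 15.75 = 3.21

3.21 deg


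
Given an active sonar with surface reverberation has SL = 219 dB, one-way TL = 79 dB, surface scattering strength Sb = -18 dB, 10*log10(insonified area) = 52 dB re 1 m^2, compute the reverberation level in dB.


RL = SL - 2*TL + Sb + 10*log10(A) = 219 - 2*79 + (-18) + 52 = 95

95 dB


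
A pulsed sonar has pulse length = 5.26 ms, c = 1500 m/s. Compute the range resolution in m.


dR = c*tau/2 = 1500 * 5.26e-3 / 2 = 3.945

3.945 m


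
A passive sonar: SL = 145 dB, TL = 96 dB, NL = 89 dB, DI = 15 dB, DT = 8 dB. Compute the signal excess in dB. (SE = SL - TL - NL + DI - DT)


SE = SL - TL - NL + DI - DT = 145 - 96 - 89 + 15 - 8 = -33

-33 dB


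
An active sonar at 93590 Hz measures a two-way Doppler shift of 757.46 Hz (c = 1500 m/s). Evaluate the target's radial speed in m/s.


From fd = 2*f*v/c, v = c*fd/(2*f) = 1500 * 757.46 / (2*93590) = 6.07

6.07 m/s


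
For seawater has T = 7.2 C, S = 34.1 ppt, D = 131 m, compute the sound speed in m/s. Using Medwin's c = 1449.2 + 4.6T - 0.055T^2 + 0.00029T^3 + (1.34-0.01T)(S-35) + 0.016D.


c = 1449.2 + 4.6*7.2 - 0.055*7.2^2 + 0.00029*7.2^3 + (1.34 - 0.01*7.2)*(34.1 - 35) + 0.016*131 = 1480.53

1480.53 m/s


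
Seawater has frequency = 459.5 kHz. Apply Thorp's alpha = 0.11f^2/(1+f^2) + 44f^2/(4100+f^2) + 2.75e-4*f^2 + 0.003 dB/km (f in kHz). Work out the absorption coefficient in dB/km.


101.338 dB/km


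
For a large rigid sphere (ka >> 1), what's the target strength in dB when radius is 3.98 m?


TS = 10*log10(3.98^2 / 4) = 10*log10(3.9601) = 5.98

5.98 dB


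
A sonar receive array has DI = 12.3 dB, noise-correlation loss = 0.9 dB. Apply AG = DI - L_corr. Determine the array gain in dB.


AG = DI - L_corr = 12.3 - 0.9 = 11.4

11.4 dB


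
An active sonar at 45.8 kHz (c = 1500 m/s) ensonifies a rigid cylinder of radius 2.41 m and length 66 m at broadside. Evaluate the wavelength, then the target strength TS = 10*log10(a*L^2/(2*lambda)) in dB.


Step 1: lambda = c/f = 1500/45800 = 0.03275 m
Step 2: TS = 10*log10(a*L^2/(2*lambda)) = 10*log10(2.41*66^2/(2*0.03275)) = 52.05

52.05 dB


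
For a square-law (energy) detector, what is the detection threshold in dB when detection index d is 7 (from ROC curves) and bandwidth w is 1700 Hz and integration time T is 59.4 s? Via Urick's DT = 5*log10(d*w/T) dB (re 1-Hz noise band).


DT = 5*log10(d*w/T) = 5*log10(7 * 1700 / 59.4) = 5*log10(200.34) = 11.51

11.51 dB


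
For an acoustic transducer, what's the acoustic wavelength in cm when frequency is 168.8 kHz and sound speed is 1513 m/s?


0.9 cm


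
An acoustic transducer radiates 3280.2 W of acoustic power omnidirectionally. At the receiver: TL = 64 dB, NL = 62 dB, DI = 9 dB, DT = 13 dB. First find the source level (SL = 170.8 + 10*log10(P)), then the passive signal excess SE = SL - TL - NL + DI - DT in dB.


Step 1: SL = 170.8 + 10*log10(3280.2) = 205.96 dB
Step 2: SE = SL - TL - NL + DI - DT = 205.96 - 64 - 62 + 9 - 13 = 75.96

75.96 dB


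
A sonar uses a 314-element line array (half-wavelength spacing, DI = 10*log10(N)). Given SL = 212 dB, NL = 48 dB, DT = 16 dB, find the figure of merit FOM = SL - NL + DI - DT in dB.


172.97 dB


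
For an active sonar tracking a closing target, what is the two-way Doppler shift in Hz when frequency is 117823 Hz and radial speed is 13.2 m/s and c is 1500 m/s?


fd = 2*f*v/c = 2 * 117823 * 13.2 / 1500 = 2073.68

2073.68 Hz


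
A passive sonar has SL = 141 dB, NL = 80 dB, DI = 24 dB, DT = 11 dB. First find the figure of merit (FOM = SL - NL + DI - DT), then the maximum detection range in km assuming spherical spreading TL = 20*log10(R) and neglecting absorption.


Step 1: FOM = SL - NL + DI - DT = 141 - 80 + 24 - 11 = 74 dB
Step 2: at max range FOM = TL = 20*log10(R), so R = 10^(74/20) = 5011.87 m = 5.01 km

5.01 km


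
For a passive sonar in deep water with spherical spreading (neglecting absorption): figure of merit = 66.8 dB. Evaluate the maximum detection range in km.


At max range FOM = TL, so 20*log10(R) = 66.8
R = 10^(66.8/20) = 2187.76 m = 2.19 km

2.19 km


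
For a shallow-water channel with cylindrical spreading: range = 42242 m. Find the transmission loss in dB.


46.26 dB


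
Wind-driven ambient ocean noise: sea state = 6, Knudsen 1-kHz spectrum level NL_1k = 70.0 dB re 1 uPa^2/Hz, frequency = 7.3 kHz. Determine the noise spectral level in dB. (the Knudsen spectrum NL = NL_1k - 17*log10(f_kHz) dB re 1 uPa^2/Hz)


55.32 dB


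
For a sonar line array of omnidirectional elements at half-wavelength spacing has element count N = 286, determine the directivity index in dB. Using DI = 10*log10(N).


DI = 10*log10(286) = 24.56

24.56 dB


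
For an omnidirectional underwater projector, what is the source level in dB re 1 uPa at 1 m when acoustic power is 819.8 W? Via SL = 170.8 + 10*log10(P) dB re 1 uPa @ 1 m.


SL = 170.8 + 10*log10(819.8) = 170.8 + 29.14 = 199.94

199.94 dB


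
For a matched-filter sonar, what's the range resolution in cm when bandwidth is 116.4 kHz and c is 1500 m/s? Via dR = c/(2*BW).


dR = c/(2*BW) = 1500 / (2 * 116.4e3) = 0.0064 m = 0.64 cm

0.64 cm


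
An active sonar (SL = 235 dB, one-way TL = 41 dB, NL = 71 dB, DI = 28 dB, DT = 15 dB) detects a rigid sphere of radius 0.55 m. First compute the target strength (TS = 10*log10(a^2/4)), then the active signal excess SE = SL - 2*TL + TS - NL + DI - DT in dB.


Step 1: TS = 10*log10(0.55^2/4) = -11.21 dB
Step 2: SE = SL - 2*TL + TS - NL + DI - DT = 235 - 2*41 + (-11.21) - 71 + 28 - 15 = 83.79

83.79 dB


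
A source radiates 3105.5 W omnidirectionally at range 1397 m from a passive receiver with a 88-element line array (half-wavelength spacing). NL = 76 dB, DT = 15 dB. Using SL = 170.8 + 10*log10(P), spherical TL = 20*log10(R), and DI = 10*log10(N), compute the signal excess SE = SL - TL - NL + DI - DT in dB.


Step 1: SL = 170.8 + 10*log10(3105.5) = 205.72 dB
Step 2: TL = 20*log10(1397) = 62.9 dB
Step 3: DI = 10*log10(88) = 19.44 dB
Step 4: SE = SL - TL - NL + DI - DT = 205.72 - 62.9 - 76 + 19.44 - 15 = 71.26

71.26 dB


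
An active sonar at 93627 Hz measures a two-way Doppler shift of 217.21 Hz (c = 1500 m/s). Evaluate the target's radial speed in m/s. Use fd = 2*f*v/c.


From fd = 2*f*v/c, v = c*fd/(2*f) = 1500 * 217.21 / (2*93627) = 1.74

1.74 m/s


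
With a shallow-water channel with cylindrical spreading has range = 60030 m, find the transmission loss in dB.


TL = 10*log10(60030) = 47.78

47.78 dB


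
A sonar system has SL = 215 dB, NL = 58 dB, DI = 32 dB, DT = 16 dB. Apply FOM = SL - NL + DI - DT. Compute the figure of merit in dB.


173 dB


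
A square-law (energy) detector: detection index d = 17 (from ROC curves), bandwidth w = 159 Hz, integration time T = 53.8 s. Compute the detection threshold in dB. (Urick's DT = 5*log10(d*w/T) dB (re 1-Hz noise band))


DT = 5*log10(d*w/T) = 5*log10(17 * 159 / 53.8) = 5*log10(50.24) = 8.51

8.51 dB


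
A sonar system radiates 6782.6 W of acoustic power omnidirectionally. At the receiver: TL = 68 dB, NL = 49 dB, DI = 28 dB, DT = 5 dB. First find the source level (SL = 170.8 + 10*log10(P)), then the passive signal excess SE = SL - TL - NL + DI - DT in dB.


Step 1: SL = 170.8 + 10*log10(6782.6) = 209.11 dB
Step 2: SE = SL - TL - NL + DI - DT = 209.11 - 68 - 49 + 28 - 5 = 115.11

115.11 dB


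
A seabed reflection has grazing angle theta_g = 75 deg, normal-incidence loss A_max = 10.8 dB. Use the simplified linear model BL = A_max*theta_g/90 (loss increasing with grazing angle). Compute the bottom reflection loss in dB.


9.0 dB


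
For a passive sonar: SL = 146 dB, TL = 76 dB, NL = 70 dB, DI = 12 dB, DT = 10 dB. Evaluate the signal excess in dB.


2 dB


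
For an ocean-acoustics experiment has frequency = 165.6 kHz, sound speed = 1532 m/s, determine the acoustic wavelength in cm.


lambda = c/f = 1532 / 165600 = 0.0093 m = 0.93 cm

0.93 cm


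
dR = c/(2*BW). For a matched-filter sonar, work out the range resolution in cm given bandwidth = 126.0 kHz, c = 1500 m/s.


dR = c/(2*BW) = 1500 / (2 * 126.0e3) = 0.006 m = 0.6 cm

0.6 cm


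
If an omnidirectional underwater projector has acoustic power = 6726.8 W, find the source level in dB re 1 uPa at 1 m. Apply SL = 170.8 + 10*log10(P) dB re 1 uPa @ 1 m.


SL = 170.8 + 10*log10(6726.8) = 170.8 + 38.28 = 209.08

209.08 dB


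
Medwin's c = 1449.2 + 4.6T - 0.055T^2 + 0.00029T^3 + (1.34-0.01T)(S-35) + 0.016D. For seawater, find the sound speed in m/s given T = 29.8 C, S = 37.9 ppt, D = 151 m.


c = 1449.2 + 4.6*29.8 - 0.055*29.8^2 + 0.00029*29.8^3 + (1.34 - 0.01*29.8)*(37.9 - 35) + 0.016*151 = 1550.55

1550.55 m/s


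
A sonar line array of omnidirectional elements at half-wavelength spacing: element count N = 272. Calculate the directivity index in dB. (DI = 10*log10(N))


24.35 dB


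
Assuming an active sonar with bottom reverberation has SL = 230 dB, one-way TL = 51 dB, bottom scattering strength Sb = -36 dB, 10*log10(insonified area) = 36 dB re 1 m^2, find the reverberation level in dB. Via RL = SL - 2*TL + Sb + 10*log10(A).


RL = SL - 2*TL + Sb + 10*log10(A) = 230 - 2*51 + (-36) + 36 = 128

128 dB


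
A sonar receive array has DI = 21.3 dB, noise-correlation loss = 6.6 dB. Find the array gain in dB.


14.7 dB


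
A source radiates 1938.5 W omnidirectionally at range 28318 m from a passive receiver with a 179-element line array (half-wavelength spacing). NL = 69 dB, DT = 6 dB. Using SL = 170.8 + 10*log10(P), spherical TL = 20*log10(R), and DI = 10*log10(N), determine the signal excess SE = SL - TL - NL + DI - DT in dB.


62.16 dB


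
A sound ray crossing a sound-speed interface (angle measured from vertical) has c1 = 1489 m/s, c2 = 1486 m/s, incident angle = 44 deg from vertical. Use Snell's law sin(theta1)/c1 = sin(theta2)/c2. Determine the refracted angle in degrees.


sin(theta2) = (c2/c1)*sin(theta1) = (1486/1489)*sin(44 deg) = 0.69326
theta2 = arcsin(0.69326) = 43.89

43.89 deg


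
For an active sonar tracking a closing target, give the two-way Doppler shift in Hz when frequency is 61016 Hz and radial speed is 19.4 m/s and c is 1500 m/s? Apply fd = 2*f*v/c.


1578.28 Hz


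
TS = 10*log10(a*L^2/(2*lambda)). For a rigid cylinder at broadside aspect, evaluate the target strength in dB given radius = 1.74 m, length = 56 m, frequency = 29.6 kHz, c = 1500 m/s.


lambda = 1500/29600 = 0.05068 m
TS = 10*log10(1.74*56^2/(2*0.05068)) = 47.31

47.31 dB


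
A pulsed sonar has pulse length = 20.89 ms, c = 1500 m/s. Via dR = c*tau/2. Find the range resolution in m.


dR = c*tau/2 = 1500 * 20.89e-3 / 2 = 15.6675

15.6675 m


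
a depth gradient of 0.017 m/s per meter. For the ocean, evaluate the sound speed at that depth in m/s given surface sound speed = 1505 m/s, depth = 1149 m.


1524.533 m/s


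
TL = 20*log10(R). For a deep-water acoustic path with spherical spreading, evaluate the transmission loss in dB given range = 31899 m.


90.08 dB


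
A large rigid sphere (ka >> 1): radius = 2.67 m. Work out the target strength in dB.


2.51 dB


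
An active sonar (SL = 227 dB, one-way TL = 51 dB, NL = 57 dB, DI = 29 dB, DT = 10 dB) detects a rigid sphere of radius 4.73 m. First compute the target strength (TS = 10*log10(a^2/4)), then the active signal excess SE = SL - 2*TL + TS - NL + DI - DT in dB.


Step 1: TS = 10*log10(4.73^2/4) = 7.48 dB
Step 2: SE = SL - 2*TL + TS - NL + DI - DT = 227 - 2*51 + (7.48) - 57 + 29 - 10 = 94.48

94.48 dB


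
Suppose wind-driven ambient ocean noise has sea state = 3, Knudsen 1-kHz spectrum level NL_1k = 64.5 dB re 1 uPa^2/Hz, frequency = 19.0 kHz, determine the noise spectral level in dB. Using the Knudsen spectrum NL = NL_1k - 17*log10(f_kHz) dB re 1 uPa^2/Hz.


42.76 dB


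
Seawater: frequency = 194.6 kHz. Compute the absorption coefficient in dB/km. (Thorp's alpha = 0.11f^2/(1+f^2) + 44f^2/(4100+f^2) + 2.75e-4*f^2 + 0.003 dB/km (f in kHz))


f^2 = 37869.16
alpha = 0.11*37869.16/(1+37869.16) + 44*37869.16/(4100+37869.16) + 2.75e-4*37869.16 + 0.003 = 50.229

50.229 dB/km


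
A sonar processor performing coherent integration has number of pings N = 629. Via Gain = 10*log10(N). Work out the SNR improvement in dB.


27.99 dB


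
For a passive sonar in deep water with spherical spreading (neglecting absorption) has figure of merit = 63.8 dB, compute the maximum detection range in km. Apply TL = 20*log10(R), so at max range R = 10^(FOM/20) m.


At max range FOM = TL, so 20*log10(R) = 63.8
R = 10^(63.8/20) = 1548.82 m = 1.55 km

1.55 km


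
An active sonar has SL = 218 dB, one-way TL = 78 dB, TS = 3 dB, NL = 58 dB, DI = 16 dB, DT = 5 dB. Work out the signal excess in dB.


SE = SL - 2*TL + TS - NL + DI - DT = 218 - 2*78 + (3) - 58 + 16 - 5 = 18

18 dB


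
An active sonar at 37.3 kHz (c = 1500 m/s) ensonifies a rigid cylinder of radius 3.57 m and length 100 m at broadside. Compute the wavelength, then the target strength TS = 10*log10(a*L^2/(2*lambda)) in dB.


Step 1: lambda = c/f = 1500/37300 = 0.04021 m
Step 2: TS = 10*log10(a*L^2/(2*lambda)) = 10*log10(3.57*100^2/(2*0.04021)) = 56.47

56.47 dB


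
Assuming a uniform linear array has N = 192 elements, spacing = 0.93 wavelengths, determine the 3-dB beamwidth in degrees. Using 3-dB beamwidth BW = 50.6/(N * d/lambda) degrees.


BW = 50.6 / (192 * 0.93) = 50.6 / 178.56 = 0.28

0.28 deg


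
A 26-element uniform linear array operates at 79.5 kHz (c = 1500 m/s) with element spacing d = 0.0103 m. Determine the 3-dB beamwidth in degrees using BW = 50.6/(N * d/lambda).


Step 1: lambda = 1500/79500 = 0.01887 m
Step 2: d/lambda = 0.0103/0.01887 = 0.5458
Step 3: BW = 50.6/(N * d/lambda) = 50.6/(26 * 0.5458) = 3.57

3.57 deg


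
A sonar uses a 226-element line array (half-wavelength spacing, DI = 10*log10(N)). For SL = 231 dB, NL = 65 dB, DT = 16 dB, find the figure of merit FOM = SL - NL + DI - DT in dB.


Step 1: DI = 10*log10(226) = 23.54 dB
Step 2: FOM = SL - NL + DI - DT = 231 - 65 + 23.54 - 16 = 173.54

173.54 dB


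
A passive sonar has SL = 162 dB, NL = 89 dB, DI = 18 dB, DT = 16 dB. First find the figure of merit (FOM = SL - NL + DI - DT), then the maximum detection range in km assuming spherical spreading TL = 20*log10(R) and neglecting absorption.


Step 1: FOM = SL - NL + DI - DT = 162 - 89 + 18 - 16 = 75 dB
Step 2: at max range FOM = TL = 20*log10(R), so R = 10^(75/20) = 5623.41 m = 5.62 km

5.62 km


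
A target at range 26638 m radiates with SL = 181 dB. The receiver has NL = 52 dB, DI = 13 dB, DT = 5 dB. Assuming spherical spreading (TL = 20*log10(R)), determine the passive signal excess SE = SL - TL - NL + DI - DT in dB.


Step 1: TL = 20*log10(26638) = 88.51 dB
Step 2: SE = 181 - 88.51 - 52 + 13 - 5 = 48.49

48.49 dB


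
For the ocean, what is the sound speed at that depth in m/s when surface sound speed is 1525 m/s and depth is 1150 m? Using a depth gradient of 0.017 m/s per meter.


1544.55 m/s


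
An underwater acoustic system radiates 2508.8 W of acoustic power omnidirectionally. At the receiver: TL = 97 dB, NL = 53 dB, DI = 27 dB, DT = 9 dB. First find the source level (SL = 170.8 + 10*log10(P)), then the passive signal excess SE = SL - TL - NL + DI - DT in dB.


Step 1: SL = 170.8 + 10*log10(2508.8) = 204.79 dB
Step 2: SE = SL - TL - NL + DI - DT = 204.79 - 97 - 53 + 27 - 9 = 72.79

72.79 dB


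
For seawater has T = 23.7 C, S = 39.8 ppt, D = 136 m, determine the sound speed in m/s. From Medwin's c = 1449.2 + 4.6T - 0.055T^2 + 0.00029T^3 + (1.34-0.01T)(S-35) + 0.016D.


c = 1449.2 + 4.6*23.7 - 0.055*23.7^2 + 0.00029*23.7^3 + (1.34 - 0.01*23.7)*(39.8 - 35) + 0.016*136 = 1538.66

1538.66 m/s


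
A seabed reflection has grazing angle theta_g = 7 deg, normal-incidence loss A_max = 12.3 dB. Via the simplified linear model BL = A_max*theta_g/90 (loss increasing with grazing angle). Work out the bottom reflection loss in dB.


0.96 dB


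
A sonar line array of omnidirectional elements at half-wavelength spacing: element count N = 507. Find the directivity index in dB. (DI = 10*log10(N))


27.05 dB


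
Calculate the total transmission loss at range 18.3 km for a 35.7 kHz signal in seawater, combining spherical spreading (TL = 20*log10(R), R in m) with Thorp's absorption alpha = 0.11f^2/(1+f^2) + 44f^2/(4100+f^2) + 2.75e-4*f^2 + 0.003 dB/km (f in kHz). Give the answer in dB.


Step 1 (Thorp): alpha = 0.11*1274.49/(1+1274.49) + 44*1274.49/(4100+1274.49) + 2.75e-4*1274.49 + 0.003 = 10.8974 dB/km
Step 2: TL_spread = 20*log10(18300) = 85.25 dB
Step 3: TL_abs = alpha*R = 10.8974 * 18.3 = 199.42 dB
Step 4: TL_total = 85.25 + 199.42 = 284.67

284.67 dB


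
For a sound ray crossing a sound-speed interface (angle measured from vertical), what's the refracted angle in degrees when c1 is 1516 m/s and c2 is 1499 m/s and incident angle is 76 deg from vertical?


73.62 deg


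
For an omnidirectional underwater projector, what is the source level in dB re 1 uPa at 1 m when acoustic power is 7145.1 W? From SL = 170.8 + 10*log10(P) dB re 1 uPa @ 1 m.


209.34 dB


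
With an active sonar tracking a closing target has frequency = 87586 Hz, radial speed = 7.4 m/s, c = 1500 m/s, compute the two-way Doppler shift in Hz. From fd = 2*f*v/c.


864.18 Hz


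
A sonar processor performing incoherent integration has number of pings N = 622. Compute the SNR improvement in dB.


Gain = 5*log10(622) = 13.97

13.97 dB


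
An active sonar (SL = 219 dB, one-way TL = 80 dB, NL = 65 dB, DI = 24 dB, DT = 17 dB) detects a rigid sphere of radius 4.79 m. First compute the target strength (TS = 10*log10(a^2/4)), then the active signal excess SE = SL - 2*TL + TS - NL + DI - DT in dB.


Step 1: TS = 10*log10(4.79^2/4) = 7.59 dB
Step 2: SE = SL - 2*TL + TS - NL + DI - DT = 219 - 2*80 + (7.59) - 65 + 24 - 17 = 8.59

8.59 dB


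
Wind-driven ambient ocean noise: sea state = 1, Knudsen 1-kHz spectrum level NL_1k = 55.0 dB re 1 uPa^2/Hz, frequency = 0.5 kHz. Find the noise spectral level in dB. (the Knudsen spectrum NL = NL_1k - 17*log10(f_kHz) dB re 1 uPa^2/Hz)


NL = NL_1k - 17*log10(f_kHz) = 55.0 - 17*log10(0.5) = 55.0 - (-5.12) = 60.12

60.12 dB


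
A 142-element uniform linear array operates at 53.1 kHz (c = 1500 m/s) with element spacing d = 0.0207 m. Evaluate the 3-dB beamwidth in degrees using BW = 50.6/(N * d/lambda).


Step 1: lambda = 1500/53100 = 0.02825 m
Step 2: d/lambda = 0.0207/0.02825 = 0.7327
Step 3: BW = 50.6/(N * d/lambda) = 50.6/(142 * 0.7327) = 0.49

0.49 deg


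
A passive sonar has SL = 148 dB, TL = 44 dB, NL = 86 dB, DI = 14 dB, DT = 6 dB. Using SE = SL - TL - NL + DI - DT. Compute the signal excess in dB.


SE = SL - TL - NL + DI - DT = 148 - 44 - 86 + 14 - 6 = 26

26 dB


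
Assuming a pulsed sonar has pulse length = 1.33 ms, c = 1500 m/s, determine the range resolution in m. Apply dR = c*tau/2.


0.9975 m


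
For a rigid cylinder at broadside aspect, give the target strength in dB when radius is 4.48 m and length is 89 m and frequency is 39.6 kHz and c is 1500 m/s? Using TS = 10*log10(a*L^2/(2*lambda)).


lambda = 1500/39600 = 0.03788 m
TS = 10*log10(4.48*89^2/(2*0.03788)) = 56.71

56.71 dB


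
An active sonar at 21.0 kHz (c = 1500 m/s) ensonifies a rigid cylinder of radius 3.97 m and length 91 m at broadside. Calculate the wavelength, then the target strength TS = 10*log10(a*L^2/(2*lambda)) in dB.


Step 1: lambda = c/f = 1500/21000 = 0.07143 m
Step 2: TS = 10*log10(a*L^2/(2*lambda)) = 10*log10(3.97*91^2/(2*0.07143)) = 53.62

53.62 dB


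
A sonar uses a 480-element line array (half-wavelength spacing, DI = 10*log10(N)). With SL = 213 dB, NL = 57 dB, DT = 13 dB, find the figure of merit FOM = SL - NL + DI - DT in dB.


169.81 dB


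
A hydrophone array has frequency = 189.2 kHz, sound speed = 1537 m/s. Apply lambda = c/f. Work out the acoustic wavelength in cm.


lambda = c/f = 1537 / 189200 = 0.0081 m = 0.81 cm

0.81 cm


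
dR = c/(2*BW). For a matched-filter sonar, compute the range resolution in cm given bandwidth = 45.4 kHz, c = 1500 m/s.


dR = c/(2*BW) = 1500 / (2 * 45.4e3) = 0.0165 m = 1.65 cm

1.65 cm


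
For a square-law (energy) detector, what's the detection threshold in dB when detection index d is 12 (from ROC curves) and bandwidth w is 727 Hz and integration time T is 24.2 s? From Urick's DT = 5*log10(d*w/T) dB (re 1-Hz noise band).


DT = 5*log10(d*w/T) = 5*log10(12 * 727 / 24.2) = 5*log10(360.5) = 12.78

12.78 dB


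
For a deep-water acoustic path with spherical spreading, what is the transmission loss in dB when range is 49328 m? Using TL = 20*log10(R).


93.86 dB


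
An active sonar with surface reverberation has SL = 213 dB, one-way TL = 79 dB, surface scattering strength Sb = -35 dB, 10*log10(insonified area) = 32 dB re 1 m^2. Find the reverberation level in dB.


RL = SL - 2*TL + Sb + 10*log10(A) = 213 - 2*79 + (-35) + 32 = 52

52 dB


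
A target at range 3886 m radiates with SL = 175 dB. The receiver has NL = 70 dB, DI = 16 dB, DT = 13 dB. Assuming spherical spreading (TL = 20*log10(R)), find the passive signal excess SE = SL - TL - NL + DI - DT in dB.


Step 1: TL = 20*log10(3886) = 71.79 dB
Step 2: SE = 175 - 71.79 - 70 + 16 - 13 = 36.21

36.21 dB


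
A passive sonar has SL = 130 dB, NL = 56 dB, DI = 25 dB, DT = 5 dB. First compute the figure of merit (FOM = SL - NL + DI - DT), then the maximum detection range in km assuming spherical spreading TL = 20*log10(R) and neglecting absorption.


Step 1: FOM = SL - NL + DI - DT = 130 - 56 + 25 - 5 = 94 dB
Step 2: at max range FOM = TL = 20*log10(R), so R = 10^(94/20) = 50118.72 m = 50.12 km

50.12 km


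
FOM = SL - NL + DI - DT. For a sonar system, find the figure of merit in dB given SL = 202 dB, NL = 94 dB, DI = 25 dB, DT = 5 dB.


128 dB


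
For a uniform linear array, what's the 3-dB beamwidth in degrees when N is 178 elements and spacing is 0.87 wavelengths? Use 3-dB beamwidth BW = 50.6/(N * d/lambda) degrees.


BW = 50.6 / (178 * 0.87) = 50.6 / 154.86 = 0.33

0.33 deg


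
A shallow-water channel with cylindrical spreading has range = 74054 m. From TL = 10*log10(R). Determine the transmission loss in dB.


TL = 10*log10(74054) = 48.7

48.7 dB


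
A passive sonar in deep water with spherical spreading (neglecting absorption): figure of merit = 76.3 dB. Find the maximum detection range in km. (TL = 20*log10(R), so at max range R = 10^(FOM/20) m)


At max range FOM = TL, so 20*log10(R) = 76.3
R = 10^(76.3/20) = 6531.31 m = 6.53 km

6.53 km


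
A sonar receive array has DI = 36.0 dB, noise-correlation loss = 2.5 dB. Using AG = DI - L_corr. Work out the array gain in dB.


AG = DI - L_corr = 36.0 - 2.5 = 33.5

33.5 dB


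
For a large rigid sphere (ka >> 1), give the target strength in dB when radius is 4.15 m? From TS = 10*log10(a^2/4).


TS = 10*log10(4.15^2 / 4) = 10*log10(4.305625) = 6.34

6.34 dB


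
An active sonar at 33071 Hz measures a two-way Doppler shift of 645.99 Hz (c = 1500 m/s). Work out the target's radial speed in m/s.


From fd = 2*f*v/c, v = c*fd/(2*f) = 1500 * 645.99 / (2*33071) = 14.65

14.65 m/s


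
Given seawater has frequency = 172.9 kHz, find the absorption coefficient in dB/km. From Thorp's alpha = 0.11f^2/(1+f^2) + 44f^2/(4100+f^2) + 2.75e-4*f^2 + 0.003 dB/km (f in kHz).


f^2 = 29894.41
alpha = 0.11*29894.41/(1+29894.41) + 44*29894.41/(4100+29894.41) + 2.75e-4*29894.41 + 0.003 = 47.027

47.027 dB/km


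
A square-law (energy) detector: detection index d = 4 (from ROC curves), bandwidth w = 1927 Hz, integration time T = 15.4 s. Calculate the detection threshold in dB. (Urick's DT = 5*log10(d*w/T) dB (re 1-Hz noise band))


13.5 dB


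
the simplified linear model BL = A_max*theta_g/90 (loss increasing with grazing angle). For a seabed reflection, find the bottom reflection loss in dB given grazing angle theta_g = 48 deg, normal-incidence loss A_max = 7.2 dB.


BL = A_max * theta_g / 90 = 7.2 * 48 / 90 = 3.84

3.84 dB
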